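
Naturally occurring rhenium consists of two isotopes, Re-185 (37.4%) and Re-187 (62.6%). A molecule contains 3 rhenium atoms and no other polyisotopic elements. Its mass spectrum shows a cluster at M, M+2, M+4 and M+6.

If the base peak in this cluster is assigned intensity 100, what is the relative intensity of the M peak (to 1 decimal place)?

(0.374 + 0.626)^3 gives M 0.0523, M+2 0.2627, M+4 0.4397, M+6 0.2453; the largest is M+4.
P(M+4) = C(3,2) × 0.374^1 × 0.626^2 = 3 × 0.3740 × 0.391876 = 0.439685 (base)
P(M) = C(3,0) × 0.374^3 × 0.626^0 = 1 × 0.05231362 × 1.0000 = 0.052314
Relative intensity = 0.052314 / 0.439685 × 100 = 11.9

11.9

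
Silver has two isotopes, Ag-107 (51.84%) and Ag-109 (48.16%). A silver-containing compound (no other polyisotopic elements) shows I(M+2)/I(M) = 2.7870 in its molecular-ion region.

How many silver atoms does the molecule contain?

The M+2/M ratio from n Ag atoms is n · q/p = n · 0.4816/0.5184.
n = 2.7870 × 0.5184/0.4816 = 3.00 ≈ 3

3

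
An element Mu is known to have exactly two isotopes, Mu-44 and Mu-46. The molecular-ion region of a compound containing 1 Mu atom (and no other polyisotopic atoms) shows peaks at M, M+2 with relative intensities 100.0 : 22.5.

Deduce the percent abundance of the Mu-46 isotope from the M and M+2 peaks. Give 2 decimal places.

Write p for the Mu-44 fraction. I(M+2)/I(M) = [C(1,1)·p^0·(1−p)] / p^1 = 1·(1−p)/p = 22.5/100.0 = 0.2250
(1−p)/p = 0.2250/1 = 0.2250  ⇒  p = 1/(1 + 0.2250) = 0.8163
Mu-44: 81.63%, Mu-46: 18.37%.

18.37%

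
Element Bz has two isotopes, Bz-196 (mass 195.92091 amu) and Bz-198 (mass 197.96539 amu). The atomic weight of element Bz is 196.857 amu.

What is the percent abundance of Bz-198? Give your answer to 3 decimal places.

45.786%

Writing the weighted mean with unknown fraction x of Bz-196:
195.92091·x + 197.96539·(1 − x) = 196.857
(195.92091 − 197.96539)·x = 196.857 − 197.96539
x = -1.10839 / -2.04448 = 0.54214 → 54.214% Bz-196, 45.786% Bz-198.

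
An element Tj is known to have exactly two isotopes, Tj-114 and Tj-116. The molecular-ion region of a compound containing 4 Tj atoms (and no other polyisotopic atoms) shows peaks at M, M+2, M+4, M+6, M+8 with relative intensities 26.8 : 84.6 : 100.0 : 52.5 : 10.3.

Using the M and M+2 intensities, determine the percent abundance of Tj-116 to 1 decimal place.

44.1%

If p is the fraction of Tj that is Tj-114, then I(M+2)/I(M) = [C(4,1)·p^3·(1−p)] / p^4 = 4·(1−p)/p = 84.6/26.8 = 3.1567
(1−p)/p = 3.1567/4 = 0.7892  ⇒  p = 1/(1 + 0.7892) = 0.5589
Tj-114: 55.9%, Tj-116: 44.1%.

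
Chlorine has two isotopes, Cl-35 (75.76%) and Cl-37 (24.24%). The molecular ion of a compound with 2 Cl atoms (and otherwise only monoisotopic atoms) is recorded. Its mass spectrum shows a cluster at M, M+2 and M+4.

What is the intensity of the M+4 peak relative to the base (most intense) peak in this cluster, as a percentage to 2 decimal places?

Binomial terms of (0.7576 + 0.2424)^2: M 0.5740, M+2 0.3673, M+4 0.0588 → M is the base peak.
P(M) = C(2,0) × 0.7576^2 × 0.2424^0 = 1 × 0.57395776 × 1.0000 = 0.573958 (base)
P(M+4) = C(2,2) × 0.7576^0 × 0.2424^2 = 1 × 1.0000 × 0.05875776 = 0.058758
Relative intensity = 0.058758 / 0.573958 × 100 = 10.24

10.24%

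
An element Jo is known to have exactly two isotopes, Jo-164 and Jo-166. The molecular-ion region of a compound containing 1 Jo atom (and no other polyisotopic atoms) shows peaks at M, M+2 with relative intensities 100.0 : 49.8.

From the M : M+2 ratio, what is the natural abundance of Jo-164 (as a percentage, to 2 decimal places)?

If p is the fraction of Jo that is Jo-164, then I(M+2)/I(M) = [C(1,1)·p^0·(1−p)] / p^1 = 1·(1−p)/p = 49.8/100.0 = 0.4980
(1−p)/p = 0.4980/1 = 0.4980  ⇒  p = 1/(1 + 0.4980) = 0.6676
Jo-164: 66.76%, Jo-166: 33.24%.

66.76%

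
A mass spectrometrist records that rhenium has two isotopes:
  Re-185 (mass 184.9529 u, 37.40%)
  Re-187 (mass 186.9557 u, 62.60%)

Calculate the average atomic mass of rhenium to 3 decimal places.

Weight each isotope mass by its fractional abundance: 0.3740 × 184.9529 + 0.6260 × 186.9557
= 69.17238 + 117.03427 = 186.20665 u

186.207 u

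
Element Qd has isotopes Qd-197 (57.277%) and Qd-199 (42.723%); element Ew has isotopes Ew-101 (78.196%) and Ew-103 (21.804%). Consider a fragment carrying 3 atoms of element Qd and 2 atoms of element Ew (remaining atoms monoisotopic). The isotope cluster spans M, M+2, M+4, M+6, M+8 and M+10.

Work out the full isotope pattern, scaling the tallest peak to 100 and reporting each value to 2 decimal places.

33.39 : 93.34 : 100.00 : 50.75 : 12.06 : 1.08

Element Qd pattern (n=3): 0.18790606 : 0.42047824 : 0.31363535 : 0.07798036
Element Ew pattern (n=2): 0.61146144 : 0.34099712 : 0.04754144
Convolve the two distributions (both contribute in 2-u steps):
  M: 0.18790606×0.61146144 = 0.114897
  M+2: 0.18790606×0.34099712 + 0.42047824×0.61146144 = 0.321182
  M+4: 0.18790606×0.04754144 + 0.42047824×0.34099712 + 0.31363535×0.61146144 = 0.344091
  M+6: 0.42047824×0.04754144 + 0.31363535×0.34099712 + 0.07798036×0.61146144 = 0.174621
  M+8: 0.31363535×0.04754144 + 0.07798036×0.34099712 = 0.041502
  M+10: 0.07798036×0.04754144 = 0.003707
Scale to base peak (0.344091) = 100: 33.39 : 93.34 : 100.00 : 50.75 : 12.06 : 1.08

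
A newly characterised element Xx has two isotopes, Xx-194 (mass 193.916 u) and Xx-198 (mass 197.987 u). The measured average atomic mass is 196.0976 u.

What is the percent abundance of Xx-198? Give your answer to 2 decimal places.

53.59%

Writing the weighted mean with unknown fraction x of Xx-194:
193.916·x + 197.987·(1 − x) = 196.0976
(193.916 − 197.987)·x = 196.0976 − 197.987
x = -1.8894 / -4.071 = 0.46411 → 46.41% Xx-194, 53.59% Xx-198.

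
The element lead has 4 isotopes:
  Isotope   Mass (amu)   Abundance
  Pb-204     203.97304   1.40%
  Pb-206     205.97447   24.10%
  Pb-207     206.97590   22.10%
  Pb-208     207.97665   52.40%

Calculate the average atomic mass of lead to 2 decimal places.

Ar = Σ fᵢ·mᵢ = 0.0140 × 203.97304 + 0.2410 × 205.97447 + 0.2210 × 206.97590 + 0.5240 × 207.97665
= 2.855623 + 49.639847 + 45.741674 + 108.979765 = 207.216909 amu

207.22 amu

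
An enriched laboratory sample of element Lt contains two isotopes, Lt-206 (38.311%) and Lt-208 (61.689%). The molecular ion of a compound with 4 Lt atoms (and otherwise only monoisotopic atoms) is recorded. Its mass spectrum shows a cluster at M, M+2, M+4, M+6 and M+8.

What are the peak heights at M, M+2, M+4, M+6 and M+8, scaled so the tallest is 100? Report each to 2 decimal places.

5.99 : 38.57 : 93.16 : 100.00 : 40.26

Each Lt atom is independently Lt-206 (p = 0.38311) or Lt-208 (q = 0.61689); the cluster is the binomial expansion (p + q)^4.
P(M) = 0.38311^4 = 0.021542
P(M+2) = 4 × 0.38311^3 × 0.61689^1 = 0.138752
P(M+4) = 6 × 0.38311^2 × 0.61689^2 = 0.335130
P(M+6) = 4 × 0.38311^1 × 0.61689^3 = 0.359755
P(M+8) = 0.61689^4 = 0.144821
The M+6 peak is largest (0.359755); scaling to 100 gives 5.99 : 38.57 : 93.16 : 100.00 : 40.26.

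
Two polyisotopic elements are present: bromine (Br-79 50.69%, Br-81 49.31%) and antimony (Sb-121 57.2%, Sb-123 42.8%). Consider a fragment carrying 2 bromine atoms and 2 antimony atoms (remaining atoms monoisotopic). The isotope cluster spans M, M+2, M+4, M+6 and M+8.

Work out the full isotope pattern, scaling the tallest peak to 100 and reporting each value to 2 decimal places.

Bromine pattern (n=2): 0.25694761 : 0.49990478 : 0.24314761
Antimony pattern (n=2): 0.327184 : 0.489632 : 0.183184
Convolve the two distributions (both contribute in 2-u steps):
  M: 0.25694761×0.327184 = 0.084069
  M+2: 0.25694761×0.489632 + 0.49990478×0.327184 = 0.289371
  M+4: 0.25694761×0.183184 + 0.49990478×0.489632 + 0.24314761×0.327184 = 0.371392
  M+6: 0.49990478×0.183184 + 0.24314761×0.489632 = 0.210627
  M+8: 0.24314761×0.183184 = 0.044541
Scale to base peak (0.371392) = 100: 22.64 : 77.92 : 100.00 : 56.71 : 11.99

22.64 : 77.92 : 100.00 : 56.71 : 11.99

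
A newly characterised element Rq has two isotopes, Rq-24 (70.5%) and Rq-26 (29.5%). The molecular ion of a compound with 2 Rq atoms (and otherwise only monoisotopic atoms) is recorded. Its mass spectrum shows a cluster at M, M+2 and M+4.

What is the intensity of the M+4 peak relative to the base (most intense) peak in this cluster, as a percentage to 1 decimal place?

(0.705 + 0.295)^2 gives M 0.4970, M+2 0.4160, M+4 0.0870; the largest is M.
P(M) = C(2,0) × 0.705^2 × 0.295^0 = 1 × 0.497025 × 1.0000 = 0.497025 (base)
P(M+4) = C(2,2) × 0.705^0 × 0.295^2 = 1 × 1.0000 × 0.087025 = 0.087025
Relative intensity = 0.087025 / 0.497025 × 100 = 17.5

17.5%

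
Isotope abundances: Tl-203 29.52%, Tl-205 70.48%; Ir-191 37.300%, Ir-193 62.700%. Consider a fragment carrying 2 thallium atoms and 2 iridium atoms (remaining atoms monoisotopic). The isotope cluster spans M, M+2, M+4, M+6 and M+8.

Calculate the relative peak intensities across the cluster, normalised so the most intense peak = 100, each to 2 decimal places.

Thallium pattern (n=2): 0.08714304 : 0.41611392 : 0.49674304
Iridium pattern (n=2): 0.139129 : 0.467742 : 0.393129
Convolve the two distributions (both contribute in 2-u steps):
  M: 0.08714304×0.139129 = 0.012124
  M+2: 0.08714304×0.467742 + 0.41611392×0.139129 = 0.098654
  M+4: 0.08714304×0.393129 + 0.41611392×0.467742 + 0.49674304×0.139129 = 0.298004
  M+6: 0.41611392×0.393129 + 0.49674304×0.467742 = 0.395934
  M+8: 0.49674304×0.393129 = 0.195284
Scale to base peak (0.395934) = 100: 3.06 : 24.92 : 75.27 : 100.00 : 49.32

3.06 : 24.92 : 75.27 : 100.00 : 49.32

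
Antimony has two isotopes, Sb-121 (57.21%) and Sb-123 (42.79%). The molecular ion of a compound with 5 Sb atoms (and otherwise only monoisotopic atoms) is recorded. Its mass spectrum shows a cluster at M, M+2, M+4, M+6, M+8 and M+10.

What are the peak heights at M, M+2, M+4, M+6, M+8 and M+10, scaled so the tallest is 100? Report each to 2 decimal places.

17.88 : 66.85 : 100.00 : 74.79 : 27.97 : 4.18

Each Sb atom is independently Sb-121 (p = 0.5721) or Sb-123 (q = 0.4279); the cluster is the binomial expansion (p + q)^5.
P(M) = 0.5721^5 = 0.061286
P(M+2) = 5 × 0.5721^4 × 0.4279^1 = 0.229192
P(M+4) = 10 × 0.5721^3 × 0.4279^2 = 0.342847
P(M+6) = 10 × 0.5721^2 × 0.4279^3 = 0.256431
P(M+8) = 5 × 0.5721^1 × 0.4279^4 = 0.095898
P(M+10) = 0.4279^5 = 0.014345
The M+4 peak is largest (0.342847); scaling to 100 gives 17.88 : 66.85 : 100.00 : 74.79 : 27.97 : 4.18.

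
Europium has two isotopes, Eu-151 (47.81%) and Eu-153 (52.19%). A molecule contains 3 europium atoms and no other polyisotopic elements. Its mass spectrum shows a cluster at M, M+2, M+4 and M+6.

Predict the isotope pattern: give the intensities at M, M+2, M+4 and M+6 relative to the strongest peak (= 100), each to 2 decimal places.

27.97 : 91.61 : 100.00 : 36.39

The 3 Eu atoms are independent, so intensities follow the terms of (0.4781 + 0.5219)^3.
P(M) = 0.4781^3 = 0.109284
P(M+2) = 3 × 0.4781^2 × 0.5219^1 = 0.357887
P(M+4) = 3 × 0.4781^1 × 0.5219^2 = 0.390674
P(M+6) = 0.5219^3 = 0.142155
The M+4 peak is largest (0.390674); scaling to 100 gives 27.97 : 91.61 : 100.00 : 36.39.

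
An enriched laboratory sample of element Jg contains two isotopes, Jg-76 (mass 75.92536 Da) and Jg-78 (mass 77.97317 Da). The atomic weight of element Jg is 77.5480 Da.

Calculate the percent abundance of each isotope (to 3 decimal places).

Jg-76: 20.762%, Jg-78: 79.238%

Let x be the fractional abundance of Jg-76; then Jg-78 has abundance 1 − x.
75.92536·x + 77.97317·(1 − x) = 77.5480
(75.92536 − 77.97317)·x = 77.5480 − 77.97317
x = -0.42517 / -2.04781 = 0.20762 → 20.762% Jg-76, 79.238% Jg-78.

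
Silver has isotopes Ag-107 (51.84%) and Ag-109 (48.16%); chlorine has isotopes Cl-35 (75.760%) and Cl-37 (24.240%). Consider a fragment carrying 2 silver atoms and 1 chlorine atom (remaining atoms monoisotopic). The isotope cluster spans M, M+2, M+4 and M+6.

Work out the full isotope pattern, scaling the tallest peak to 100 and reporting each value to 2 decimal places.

45.91 : 100.00 : 66.92 : 12.68

Silver pattern (n=2): 0.26873856 : 0.49932288 : 0.23193856
Chlorine pattern (n=1): 0.7576 : 0.2424
Convolve the two distributions (both contribute in 2-u steps):
  M: 0.26873856×0.7576 = 0.203596
  M+2: 0.26873856×0.2424 + 0.49932288×0.7576 = 0.443429
  M+4: 0.49932288×0.2424 + 0.23193856×0.7576 = 0.296753
  M+6: 0.23193856×0.2424 = 0.056222
Scale to base peak (0.443429) = 100: 45.91 : 100.00 : 66.92 : 12.68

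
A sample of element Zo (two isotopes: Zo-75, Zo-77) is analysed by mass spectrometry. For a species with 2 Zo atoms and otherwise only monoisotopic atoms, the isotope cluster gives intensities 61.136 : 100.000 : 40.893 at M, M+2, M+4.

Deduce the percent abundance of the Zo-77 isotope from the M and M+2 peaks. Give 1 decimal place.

45.0%

If p is the fraction of Zo that is Zo-75, then I(M+2)/I(M) = [C(2,1)·p^1·(1−p)] / p^2 = 2·(1−p)/p = 100.000/61.136 = 1.6357
(1−p)/p = 1.6357/2 = 0.8178  ⇒  p = 1/(1 + 0.8178) = 0.5501
Zo-75: 55.0%, Zo-77: 45.0%.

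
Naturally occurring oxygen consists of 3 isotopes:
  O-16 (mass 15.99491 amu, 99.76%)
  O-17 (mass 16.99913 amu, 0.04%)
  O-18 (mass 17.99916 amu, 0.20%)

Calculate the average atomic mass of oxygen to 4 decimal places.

Weight each isotope mass by its fractional abundance: 0.9976 × 15.99491 + 0.0004 × 16.99913 + 0.0020 × 17.99916
= 15.956522 + 0.006800 + 0.035998 = 15.999320 amu

15.9993 amu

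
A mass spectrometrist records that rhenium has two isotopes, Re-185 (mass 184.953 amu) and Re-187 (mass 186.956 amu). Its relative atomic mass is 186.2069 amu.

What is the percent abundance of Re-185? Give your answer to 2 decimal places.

37.40%

Let x be the fractional abundance of Re-185; then Re-187 has abundance 1 − x.
184.953·x + 186.956·(1 − x) = 186.2069
(184.953 − 186.956)·x = 186.2069 − 186.956
x = -0.7491 / -2.003 = 0.37399 → 37.40% Re-185, 62.60% Re-187.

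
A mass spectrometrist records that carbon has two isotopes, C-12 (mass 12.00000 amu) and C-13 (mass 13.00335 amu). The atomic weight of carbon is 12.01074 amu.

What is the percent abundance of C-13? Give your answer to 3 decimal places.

1.070%

Writing the weighted mean with unknown fraction x of C-12:
12.00000·x + 13.00335·(1 − x) = 12.01074
(12.00000 − 13.00335)·x = 12.01074 − 13.00335
x = -0.99261 / -1.00335 = 0.98930 → 98.930% C-12, 1.070% C-13.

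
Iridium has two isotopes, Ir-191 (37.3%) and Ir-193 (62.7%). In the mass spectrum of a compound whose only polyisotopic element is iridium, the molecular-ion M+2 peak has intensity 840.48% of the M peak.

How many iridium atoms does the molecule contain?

5

With n Ir atoms, P(M+2)/P(M) = C(n,1)·p^(n−1)q / p^n = n·q/p = n · 0.627/0.373.
n = 8.4048 × 0.373/0.627 = 5.00 ≈ 5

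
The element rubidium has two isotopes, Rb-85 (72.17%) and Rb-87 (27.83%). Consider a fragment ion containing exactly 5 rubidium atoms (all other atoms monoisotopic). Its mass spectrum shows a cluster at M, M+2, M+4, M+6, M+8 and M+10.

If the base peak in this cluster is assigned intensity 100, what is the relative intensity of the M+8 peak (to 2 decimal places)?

5.73

Term probabilities: M 0.1958, M+2 0.3775, M+4 0.2911, M+6 0.1123, M+8 0.0216, M+10 0.0017. Base peak = M+2.
P(M+2) = C(5,1) × 0.7217^4 × 0.2783^1 = 5 × 0.27128565 × 0.2783 = 0.377494 (base)
P(M+8) = C(5,4) × 0.7217^1 × 0.2783^4 = 5 × 0.7217 × 0.00599864 = 0.021646
Relative intensity = 0.021646 / 0.377494 × 100 = 5.73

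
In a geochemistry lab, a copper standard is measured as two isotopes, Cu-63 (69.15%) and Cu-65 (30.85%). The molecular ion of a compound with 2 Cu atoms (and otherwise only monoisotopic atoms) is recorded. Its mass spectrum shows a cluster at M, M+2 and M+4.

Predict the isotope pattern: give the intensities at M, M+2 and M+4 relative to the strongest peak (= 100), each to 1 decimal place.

100.0 : 89.2 : 19.9

Each Cu atom is independently Cu-63 (p = 0.6915) or Cu-65 (q = 0.3085); the cluster is the binomial expansion (p + q)^2.
P(M) = 0.6915^2 = 0.478172
P(M+2) = 2 × 0.6915^1 × 0.3085^1 = 0.426656
P(M+4) = 0.3085^2 = 0.095172
The M peak is largest (0.478172); scaling to 100 gives 100.0 : 89.2 : 19.9.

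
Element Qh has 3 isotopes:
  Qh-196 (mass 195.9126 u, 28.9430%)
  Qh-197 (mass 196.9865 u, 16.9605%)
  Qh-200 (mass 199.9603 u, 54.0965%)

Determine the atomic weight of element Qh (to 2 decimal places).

198.28 u

Ar = Σ fᵢ·mᵢ = 0.289430 × 195.9126 + 0.169605 × 196.9865 + 0.540965 × 199.9603
= 56.70298 + 33.40990 + 108.17152 = 198.28440 u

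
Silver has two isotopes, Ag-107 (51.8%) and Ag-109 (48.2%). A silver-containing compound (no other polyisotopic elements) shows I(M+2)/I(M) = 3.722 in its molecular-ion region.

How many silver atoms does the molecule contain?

4

For n independent Ag atoms, I(M+2)/I(M) = n · (abundance Ag-109) / (abundance Ag-107) = n · 0.482/0.518.
n = 3.722 × 0.518/0.482 = 4.00 ≈ 4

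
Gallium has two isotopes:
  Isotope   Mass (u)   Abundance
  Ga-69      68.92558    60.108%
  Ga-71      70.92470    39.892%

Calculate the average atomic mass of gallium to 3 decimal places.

Average mass = Σ (abundance × isotope mass) = 0.60108 × 68.92558 + 0.39892 × 70.92470
= 41.429788 + 28.293281 = 69.723069 u

69.723 u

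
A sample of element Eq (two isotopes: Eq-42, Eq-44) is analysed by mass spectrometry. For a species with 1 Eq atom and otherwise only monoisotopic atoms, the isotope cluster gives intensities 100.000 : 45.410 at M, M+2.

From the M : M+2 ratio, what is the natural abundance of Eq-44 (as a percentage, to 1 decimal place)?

Let p = fractional abundance of Eq-42. I(M+2)/I(M) = [C(1,1)·p^0·(1−p)] / p^1 = 1·(1−p)/p = 45.410/100.000 = 0.4541
(1−p)/p = 0.4541/1 = 0.4541  ⇒  p = 1/(1 + 0.4541) = 0.6877
Eq-42: 68.8%, Eq-44: 31.2%.

31.2%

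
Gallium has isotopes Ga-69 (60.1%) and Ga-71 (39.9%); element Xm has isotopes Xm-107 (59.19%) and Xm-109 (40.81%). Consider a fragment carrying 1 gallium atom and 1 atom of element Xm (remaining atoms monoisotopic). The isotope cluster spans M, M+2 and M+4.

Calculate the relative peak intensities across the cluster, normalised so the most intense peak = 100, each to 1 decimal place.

73.9 : 100.0 : 33.8

Gallium pattern (n=1): 0.6010 : 0.3990
Element Xm pattern (n=1): 0.5919 : 0.4081
Convolve the two distributions (both contribute in 2-u steps):
  M: 0.6010×0.5919 = 0.355732
  M+2: 0.6010×0.4081 + 0.3990×0.5919 = 0.481436
  M+4: 0.3990×0.4081 = 0.162832
Scale to base peak (0.481436) = 100: 73.9 : 100.0 : 33.8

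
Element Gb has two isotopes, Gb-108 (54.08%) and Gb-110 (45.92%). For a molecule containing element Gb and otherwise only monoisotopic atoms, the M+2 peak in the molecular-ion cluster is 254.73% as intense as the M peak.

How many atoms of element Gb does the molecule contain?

With n Gb atoms, P(M+2)/P(M) = C(n,1)·p^(n−1)q / p^n = n·q/p = n · 0.4592/0.5408.
n = 2.5473 × 0.5408/0.4592 = 3.00 ≈ 3

3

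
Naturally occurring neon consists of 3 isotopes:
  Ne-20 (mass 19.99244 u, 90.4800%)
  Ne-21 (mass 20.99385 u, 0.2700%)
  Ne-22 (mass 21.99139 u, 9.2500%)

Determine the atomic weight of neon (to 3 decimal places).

The abundance-weighted mean is 0.904800 × 19.99244 + 0.002700 × 20.99385 + 0.092500 × 21.99139
= 18.089160 + 0.056683 + 2.034204 = 20.180047 u

20.180 u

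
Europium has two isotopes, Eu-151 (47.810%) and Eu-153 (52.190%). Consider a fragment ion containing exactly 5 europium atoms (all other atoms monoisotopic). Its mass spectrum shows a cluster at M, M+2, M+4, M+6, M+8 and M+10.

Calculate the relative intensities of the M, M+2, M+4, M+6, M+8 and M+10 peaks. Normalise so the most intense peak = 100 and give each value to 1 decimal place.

The 5 Eu atoms are independent, so intensities follow the terms of (0.47810 + 0.52190)^5.
P(M) = 0.47810^5 = 0.024980
P(M+2) = 5 × 0.47810^4 × 0.52190^1 = 0.136343
P(M+4) = 10 × 0.47810^3 × 0.52190^2 = 0.297667
P(M+6) = 10 × 0.47810^2 × 0.52190^3 = 0.324937
P(M+8) = 5 × 0.47810^1 × 0.52190^4 = 0.177353
P(M+10) = 0.52190^5 = 0.038720
The M+6 peak is largest (0.324937); scaling to 100 gives 7.7 : 42.0 : 91.6 : 100.0 : 54.6 : 11.9.

7.7 : 42.0 : 91.6 : 100.0 : 54.6 : 11.9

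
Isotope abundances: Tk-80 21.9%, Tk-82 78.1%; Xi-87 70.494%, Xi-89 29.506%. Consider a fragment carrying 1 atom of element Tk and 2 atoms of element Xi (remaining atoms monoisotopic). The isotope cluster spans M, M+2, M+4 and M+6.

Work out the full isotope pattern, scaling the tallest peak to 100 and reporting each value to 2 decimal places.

22.71 : 100.00 : 71.78 : 14.19

Element Tk pattern (n=1): 0.2190 : 0.7810
Element Xi pattern (n=2): 0.4969404 : 0.41599919 : 0.0870604
Convolve the two distributions (both contribute in 2-u steps):
  M: 0.2190×0.4969404 = 0.108830
  M+2: 0.2190×0.41599919 + 0.7810×0.4969404 = 0.479214
  M+4: 0.2190×0.0870604 + 0.7810×0.41599919 = 0.343962
  M+6: 0.7810×0.0870604 = 0.067994
Scale to base peak (0.479214) = 100: 22.71 : 100.00 : 71.78 : 14.19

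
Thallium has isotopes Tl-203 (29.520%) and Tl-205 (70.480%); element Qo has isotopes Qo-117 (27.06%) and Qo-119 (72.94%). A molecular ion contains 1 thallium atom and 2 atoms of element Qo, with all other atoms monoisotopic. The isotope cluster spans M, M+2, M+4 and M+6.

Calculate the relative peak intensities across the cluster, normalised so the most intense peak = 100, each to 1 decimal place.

5.0 : 38.6 : 100.0 : 86.1

Thallium pattern (n=1): 0.2952 : 0.7048
Element Qo pattern (n=2): 0.07322436 : 0.39475128 : 0.53202436
Convolve the two distributions (both contribute in 2-u steps):
  M: 0.2952×0.07322436 = 0.021616
  M+2: 0.2952×0.39475128 + 0.7048×0.07322436 = 0.168139
  M+4: 0.2952×0.53202436 + 0.7048×0.39475128 = 0.435274
  M+6: 0.7048×0.53202436 = 0.374971
Scale to base peak (0.435274) = 100: 5.0 : 38.6 : 100.0 : 86.1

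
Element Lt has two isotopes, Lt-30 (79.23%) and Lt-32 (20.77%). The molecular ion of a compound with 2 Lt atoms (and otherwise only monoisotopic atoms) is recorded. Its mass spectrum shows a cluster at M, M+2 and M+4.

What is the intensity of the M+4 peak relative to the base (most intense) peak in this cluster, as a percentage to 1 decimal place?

Term probabilities: M 0.6277, M+2 0.3291, M+4 0.0431. Base peak = M.
P(M) = C(2,0) × 0.7923^2 × 0.2077^0 = 1 × 0.62773929 × 1.0000 = 0.627739 (base)
P(M+4) = C(2,2) × 0.7923^0 × 0.2077^2 = 1 × 1.0000 × 0.04313929 = 0.043139
Relative intensity = 0.043139 / 0.627739 × 100 = 6.9

6.9%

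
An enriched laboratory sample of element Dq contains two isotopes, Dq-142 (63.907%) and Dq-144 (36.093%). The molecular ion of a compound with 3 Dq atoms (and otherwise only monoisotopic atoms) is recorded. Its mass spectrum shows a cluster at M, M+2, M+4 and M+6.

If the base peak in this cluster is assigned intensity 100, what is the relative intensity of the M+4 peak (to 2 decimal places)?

56.48

(0.63907 + 0.36093)^3 gives M 0.2610, M+2 0.4422, M+4 0.2498, M+6 0.0470; the largest is M+2.
P(M+2) = C(3,1) × 0.63907^2 × 0.36093^1 = 3 × 0.40841046 × 0.36093 = 0.442223 (base)
P(M+4) = C(3,2) × 0.63907^1 × 0.36093^2 = 3 × 0.63907 × 0.13027046 = 0.249756
Relative intensity = 0.249756 / 0.442223 × 100 = 56.48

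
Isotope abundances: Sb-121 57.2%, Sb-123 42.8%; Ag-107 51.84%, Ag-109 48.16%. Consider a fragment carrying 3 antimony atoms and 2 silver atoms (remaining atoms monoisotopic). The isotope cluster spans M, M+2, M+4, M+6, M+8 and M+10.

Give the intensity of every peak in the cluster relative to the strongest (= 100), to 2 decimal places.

14.90 : 61.11 : 100.00 : 81.58 : 33.19 : 5.39

Antimony pattern (n=3): 0.18714925 : 0.42010426 : 0.31434374 : 0.07840275
Silver pattern (n=2): 0.26873856 : 0.49932288 : 0.23193856
Convolve the two distributions (both contribute in 2-u steps):
  M: 0.18714925×0.26873856 = 0.050294
  M+2: 0.18714925×0.49932288 + 0.42010426×0.26873856 = 0.206346
  M+4: 0.18714925×0.23193856 + 0.42010426×0.49932288 + 0.31434374×0.26873856 = 0.337651
  M+6: 0.42010426×0.23193856 + 0.31434374×0.49932288 + 0.07840275×0.26873856 = 0.275467
  M+8: 0.31434374×0.23193856 + 0.07840275×0.49932288 = 0.112057
  M+10: 0.07840275×0.23193856 = 0.018185
Scale to base peak (0.337651) = 100: 14.90 : 61.11 : 100.00 : 81.58 : 33.19 : 5.39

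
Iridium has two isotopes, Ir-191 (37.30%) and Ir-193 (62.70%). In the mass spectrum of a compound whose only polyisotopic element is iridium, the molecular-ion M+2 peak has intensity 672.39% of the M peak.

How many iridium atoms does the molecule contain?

4

For n independent Ir atoms, I(M+2)/I(M) = n · (abundance Ir-193) / (abundance Ir-191) = n · 0.6270/0.3730.
n = 6.7239 × 0.3730/0.6270 = 4.00 ≈ 4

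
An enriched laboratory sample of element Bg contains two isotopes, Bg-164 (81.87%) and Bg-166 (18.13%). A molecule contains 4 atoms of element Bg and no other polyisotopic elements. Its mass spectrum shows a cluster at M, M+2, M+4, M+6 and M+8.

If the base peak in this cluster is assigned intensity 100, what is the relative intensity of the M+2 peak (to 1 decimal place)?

88.6

Term probabilities: M 0.4493, M+2 0.3980, M+4 0.1322, M+6 0.0195, M+8 0.0011. Base peak = M.
P(M) = C(4,0) × 0.8187^4 × 0.1813^0 = 1 × 0.44926146 × 1.0000 = 0.449261 (base)
P(M+2) = C(4,1) × 0.8187^3 × 0.1813^1 = 4 × 0.5487498 × 0.1813 = 0.397953
Relative intensity = 0.397953 / 0.449261 × 100 = 88.6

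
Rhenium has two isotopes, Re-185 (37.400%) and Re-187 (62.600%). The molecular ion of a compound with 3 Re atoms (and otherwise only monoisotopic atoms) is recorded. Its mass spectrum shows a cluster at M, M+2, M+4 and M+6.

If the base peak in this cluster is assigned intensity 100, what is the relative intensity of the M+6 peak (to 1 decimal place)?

55.8

Binomial terms of (0.37400 + 0.62600)^3: M 0.0523, M+2 0.2627, M+4 0.4397, M+6 0.2453 → M+4 is the base peak.
P(M+4) = C(3,2) × 0.37400^1 × 0.62600^2 = 3 × 0.3740 × 0.391876 = 0.439685 (base)
P(M+6) = C(3,3) × 0.37400^0 × 0.62600^3 = 1 × 1.0000 × 0.24531438 = 0.245314
Relative intensity = 0.245314 / 0.439685 × 100 = 55.8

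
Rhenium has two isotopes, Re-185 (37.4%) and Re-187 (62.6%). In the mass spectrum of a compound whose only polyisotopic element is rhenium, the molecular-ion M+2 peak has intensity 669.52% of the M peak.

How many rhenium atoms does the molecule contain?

4

For n independent Re atoms, I(M+2)/I(M) = n · (abundance Re-187) / (abundance Re-185) = n · 0.626/0.374.
n = 6.6952 × 0.374/0.626 = 4.00 ≈ 4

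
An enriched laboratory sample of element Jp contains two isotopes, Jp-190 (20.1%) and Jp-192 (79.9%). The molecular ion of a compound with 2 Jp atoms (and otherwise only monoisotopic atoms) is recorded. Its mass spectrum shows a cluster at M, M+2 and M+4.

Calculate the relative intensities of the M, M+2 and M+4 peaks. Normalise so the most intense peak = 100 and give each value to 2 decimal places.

6.33 : 50.31 : 100.00

The 2 Jp atoms are independent, so intensities follow the terms of (0.201 + 0.799)^2.
P(M) = 0.201^2 = 0.040401
P(M+2) = 2 × 0.201^1 × 0.799^1 = 0.321198
P(M+4) = 0.799^2 = 0.638401
The M+4 peak is largest (0.638401); scaling to 100 gives 6.33 : 50.31 : 100.00.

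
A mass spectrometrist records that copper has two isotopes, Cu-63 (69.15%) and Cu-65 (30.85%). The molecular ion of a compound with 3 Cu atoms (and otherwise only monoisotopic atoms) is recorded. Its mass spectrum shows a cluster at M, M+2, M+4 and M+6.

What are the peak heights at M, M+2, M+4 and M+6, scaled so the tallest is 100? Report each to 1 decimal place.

Expanding (0.6915 + 0.3085)^3:
P(M) = 0.6915^3 = 0.330656
P(M+2) = 3 × 0.6915^2 × 0.3085^1 = 0.442548
P(M+4) = 3 × 0.6915^1 × 0.3085^2 = 0.197435
P(M+6) = 0.3085^3 = 0.029361
The M+2 peak is largest (0.442548); scaling to 100 gives 74.7 : 100.0 : 44.6 : 6.6.

74.7 : 100.0 : 44.6 : 6.6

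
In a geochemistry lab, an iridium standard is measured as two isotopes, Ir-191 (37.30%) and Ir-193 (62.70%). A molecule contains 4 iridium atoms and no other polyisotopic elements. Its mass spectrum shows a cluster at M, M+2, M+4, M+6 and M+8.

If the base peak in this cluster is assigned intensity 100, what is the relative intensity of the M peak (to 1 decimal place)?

Binomial terms of (0.3730 + 0.6270)^4: M 0.0194, M+2 0.1302, M+4 0.3282, M+6 0.3678, M+8 0.1546 → M+6 is the base peak.
P(M+6) = C(4,3) × 0.3730^1 × 0.6270^3 = 4 × 0.3730 × 0.24649188 = 0.367766 (base)
P(M) = C(4,0) × 0.3730^4 × 0.6270^0 = 1 × 0.01935688 × 1.0000 = 0.019357
Relative intensity = 0.019357 / 0.367766 × 100 = 5.3

5.3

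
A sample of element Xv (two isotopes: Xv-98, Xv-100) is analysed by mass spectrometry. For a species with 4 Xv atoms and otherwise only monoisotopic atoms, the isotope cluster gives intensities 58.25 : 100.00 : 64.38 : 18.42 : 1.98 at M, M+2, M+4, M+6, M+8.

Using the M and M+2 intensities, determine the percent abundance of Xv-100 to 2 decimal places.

30.03%

Write p for the Xv-98 fraction. I(M+2)/I(M) = [C(4,1)·p^3·(1−p)] / p^4 = 4·(1−p)/p = 100.00/58.25 = 1.7167
(1−p)/p = 1.7167/4 = 0.4292  ⇒  p = 1/(1 + 0.4292) = 0.6997
Xv-98: 69.97%, Xv-100: 30.03%.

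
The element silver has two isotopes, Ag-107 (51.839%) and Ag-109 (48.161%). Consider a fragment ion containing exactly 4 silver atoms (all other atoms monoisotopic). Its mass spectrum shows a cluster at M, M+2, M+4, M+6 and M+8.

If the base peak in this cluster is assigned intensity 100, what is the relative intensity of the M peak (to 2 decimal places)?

Binomial terms of (0.51839 + 0.48161)^4: M 0.0722, M+2 0.2684, M+4 0.3740, M+6 0.2316, M+8 0.0538 → M+4 is the base peak.
P(M+4) = C(4,2) × 0.51839^2 × 0.48161^2 = 6 × 0.26872819 × 0.23194819 = 0.373986 (base)
P(M) = C(4,0) × 0.51839^4 × 0.48161^0 = 1 × 0.07221484 × 1.0000 = 0.072215
Relative intensity = 0.072215 / 0.373986 × 100 = 19.31

19.31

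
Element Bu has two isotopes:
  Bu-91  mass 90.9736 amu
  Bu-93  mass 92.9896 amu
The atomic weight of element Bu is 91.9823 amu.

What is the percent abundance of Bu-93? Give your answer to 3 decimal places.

50.035%

With x = fraction of Bu-91 (so Bu-93 is 1 − x):
90.9736·x + 92.9896·(1 − x) = 91.9823
(90.9736 − 92.9896)·x = 91.9823 − 92.9896
x = -1.0073 / -2.0160 = 0.49965 → 49.965% Bu-91, 50.035% Bu-93.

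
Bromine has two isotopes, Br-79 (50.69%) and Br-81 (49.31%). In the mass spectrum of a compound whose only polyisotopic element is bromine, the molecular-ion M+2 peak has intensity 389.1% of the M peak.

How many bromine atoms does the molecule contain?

For n independent Br atoms, I(M+2)/I(M) = n · (abundance Br-81) / (abundance Br-79) = n · 0.4931/0.5069.
n = 3.891 × 0.5069/0.4931 = 4.00 ≈ 4

4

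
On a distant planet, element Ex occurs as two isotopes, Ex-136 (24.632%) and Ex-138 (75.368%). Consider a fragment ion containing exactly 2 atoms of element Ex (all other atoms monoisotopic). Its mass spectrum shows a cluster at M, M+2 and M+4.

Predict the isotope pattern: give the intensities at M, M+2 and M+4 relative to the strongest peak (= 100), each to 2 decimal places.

10.68 : 65.36 : 100.00

Each Ex atom is independently Ex-136 (p = 0.24632) or Ex-138 (q = 0.75368); the cluster is the binomial expansion (p + q)^2.
P(M) = 0.24632^2 = 0.060674
P(M+2) = 2 × 0.24632^1 × 0.75368^1 = 0.371293
P(M+4) = 0.75368^2 = 0.568034
The M+4 peak is largest (0.568034); scaling to 100 gives 10.68 : 65.36 : 100.00.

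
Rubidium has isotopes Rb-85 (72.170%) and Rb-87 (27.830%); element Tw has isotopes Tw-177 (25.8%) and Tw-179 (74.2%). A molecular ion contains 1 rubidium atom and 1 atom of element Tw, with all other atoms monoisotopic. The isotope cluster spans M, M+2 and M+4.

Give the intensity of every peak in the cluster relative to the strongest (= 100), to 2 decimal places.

Rubidium pattern (n=1): 0.7217 : 0.2783
Element Tw pattern (n=1): 0.2580 : 0.7420
Convolve the two distributions (both contribute in 2-u steps):
  M: 0.7217×0.2580 = 0.186199
  M+2: 0.7217×0.7420 + 0.2783×0.2580 = 0.607303
  M+4: 0.2783×0.7420 = 0.206499
Scale to base peak (0.607303) = 100: 30.66 : 100.00 : 34.00

30.66 : 100.00 : 34.00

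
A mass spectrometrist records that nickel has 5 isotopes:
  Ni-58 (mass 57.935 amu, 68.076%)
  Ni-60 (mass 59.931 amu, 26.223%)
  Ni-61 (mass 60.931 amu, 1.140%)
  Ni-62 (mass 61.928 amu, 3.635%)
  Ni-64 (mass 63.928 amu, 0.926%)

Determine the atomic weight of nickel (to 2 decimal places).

Average mass = Σ (abundance × isotope mass) = 0.68076 × 57.935 + 0.26223 × 59.931 + 0.01140 × 60.931 + 0.03635 × 61.928 + 0.00926 × 63.928
= 39.4398 + 15.7157 + 0.6946 + 2.2511 + 0.5920 = 58.6932 amu

58.69 amu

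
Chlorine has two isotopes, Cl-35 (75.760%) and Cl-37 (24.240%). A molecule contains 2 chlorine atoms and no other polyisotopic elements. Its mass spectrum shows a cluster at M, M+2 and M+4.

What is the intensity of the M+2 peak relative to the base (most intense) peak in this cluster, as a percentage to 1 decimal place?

64.0%

Binomial terms of (0.75760 + 0.24240)^2: M 0.5740, M+2 0.3673, M+4 0.0588 → M is the base peak.
P(M) = C(2,0) × 0.75760^2 × 0.24240^0 = 1 × 0.57395776 × 1.0000 = 0.573958 (base)
P(M+2) = C(2,1) × 0.75760^1 × 0.24240^1 = 2 × 0.7576 × 0.2424 = 0.367284
Relative intensity = 0.367284 / 0.573958 × 100 = 64.0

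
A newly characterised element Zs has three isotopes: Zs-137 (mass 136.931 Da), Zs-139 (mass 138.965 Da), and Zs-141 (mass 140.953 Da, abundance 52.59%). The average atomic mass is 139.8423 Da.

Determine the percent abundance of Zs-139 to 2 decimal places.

The remaining 47.41% is split between Zs-137 (fraction x) and Zs-139 (fraction 0.4741 − x).
Substituting: 136.931x + 138.965(0.4741 − x) = 65.7151173
(136.931 − 138.965)x = -0.1681892  ⇒  x = 0.08269, y = 0.39141
Zs-137: 8.27%, Zs-139: 39.14%.

39.14%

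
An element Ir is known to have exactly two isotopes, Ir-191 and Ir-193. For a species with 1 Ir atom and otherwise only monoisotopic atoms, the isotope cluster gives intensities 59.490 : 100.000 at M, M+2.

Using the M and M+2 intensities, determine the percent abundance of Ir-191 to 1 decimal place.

37.3%

Let p = fractional abundance of Ir-191. I(M+2)/I(M) = [C(1,1)·p^0·(1−p)] / p^1 = 1·(1−p)/p = 100.000/59.490 = 1.6810
(1−p)/p = 1.6810/1 = 1.6810  ⇒  p = 1/(1 + 1.6810) = 0.3730
Ir-191: 37.3%, Ir-193: 62.7%.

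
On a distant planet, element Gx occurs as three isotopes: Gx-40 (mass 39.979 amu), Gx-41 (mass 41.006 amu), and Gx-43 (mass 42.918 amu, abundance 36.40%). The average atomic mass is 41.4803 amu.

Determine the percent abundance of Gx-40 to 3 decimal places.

21.584%

The remaining 63.60% is split between Gx-40 (fraction x) and Gx-41 (fraction 0.6360 − x).
Substituting: 39.979x + 41.006(0.6360 − x) = 25.858148
(39.979 − 41.006)x = -0.221668  ⇒  x = 0.21584, y = 0.42016
Gx-40: 21.584%, Gx-41: 42.016%.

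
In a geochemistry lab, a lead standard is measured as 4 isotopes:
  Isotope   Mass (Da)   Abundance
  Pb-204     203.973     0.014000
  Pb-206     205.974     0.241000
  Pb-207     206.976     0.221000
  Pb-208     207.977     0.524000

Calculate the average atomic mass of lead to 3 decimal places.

Ar = Σ fᵢ·mᵢ = 0.014000 × 203.973 + 0.241000 × 205.974 + 0.221000 × 206.976 + 0.524000 × 207.977
= 2.8556 + 49.6397 + 45.7417 + 108.9799 = 207.2169 Da

207.217 Da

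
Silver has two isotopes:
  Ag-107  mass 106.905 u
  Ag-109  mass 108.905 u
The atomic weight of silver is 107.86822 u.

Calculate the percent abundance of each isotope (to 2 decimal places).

Ag-107: 51.84%, Ag-109: 48.16%

With x = fraction of Ag-107 (so Ag-109 is 1 − x):
106.905·x + 108.905·(1 − x) = 107.86822
(106.905 − 108.905)·x = 107.86822 − 108.905
x = -1.03678 / -2.000 = 0.51839 → 51.84% Ag-107, 48.16% Ag-109.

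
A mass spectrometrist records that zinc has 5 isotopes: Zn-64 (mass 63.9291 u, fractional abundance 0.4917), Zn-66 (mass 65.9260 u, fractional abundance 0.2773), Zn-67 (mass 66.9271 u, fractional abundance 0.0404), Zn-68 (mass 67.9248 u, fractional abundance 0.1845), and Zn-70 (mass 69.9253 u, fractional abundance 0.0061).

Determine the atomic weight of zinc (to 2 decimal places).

Average mass = Σ (abundance × isotope mass) = 0.4917 × 63.9291 + 0.2773 × 65.9260 + 0.0404 × 66.9271 + 0.1845 × 67.9248 + 0.0061 × 69.9253
= 31.43394 + 18.28128 + 2.70385 + 12.53213 + 0.42654 = 65.37774 u

65.38 u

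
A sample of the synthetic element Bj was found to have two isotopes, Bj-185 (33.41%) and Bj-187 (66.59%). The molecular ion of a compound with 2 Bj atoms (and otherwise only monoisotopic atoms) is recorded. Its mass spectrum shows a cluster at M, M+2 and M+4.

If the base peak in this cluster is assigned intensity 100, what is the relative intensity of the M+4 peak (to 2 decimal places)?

99.66

Term probabilities: M 0.1116, M+2 0.4450, M+4 0.4434. Base peak = M+2.
P(M+2) = C(2,1) × 0.3341^1 × 0.6659^1 = 2 × 0.3341 × 0.6659 = 0.444954 (base)
P(M+4) = C(2,2) × 0.3341^0 × 0.6659^2 = 1 × 1.0000 × 0.44342281 = 0.443423
Relative intensity = 0.443423 / 0.444954 × 100 = 99.66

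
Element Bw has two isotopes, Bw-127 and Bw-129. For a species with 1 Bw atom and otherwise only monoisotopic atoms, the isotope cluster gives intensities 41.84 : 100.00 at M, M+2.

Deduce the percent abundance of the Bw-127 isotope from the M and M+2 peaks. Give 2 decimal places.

29.50%

If p is the fraction of Bw that is Bw-127, then I(M+2)/I(M) = [C(1,1)·p^0·(1−p)] / p^1 = 1·(1−p)/p = 100.00/41.84 = 2.3901
(1−p)/p = 2.3901/1 = 2.3901  ⇒  p = 1/(1 + 2.3901) = 0.2950
Bw-127: 29.50%, Bw-129: 70.50%.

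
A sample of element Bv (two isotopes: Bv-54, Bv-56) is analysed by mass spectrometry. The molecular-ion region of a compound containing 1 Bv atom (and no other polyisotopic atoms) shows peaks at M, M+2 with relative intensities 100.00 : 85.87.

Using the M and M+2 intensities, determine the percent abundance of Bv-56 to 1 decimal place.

Write p for the Bv-54 fraction. I(M+2)/I(M) = [C(1,1)·p^0·(1−p)] / p^1 = 1·(1−p)/p = 85.87/100.00 = 0.8587
(1−p)/p = 0.8587/1 = 0.8587  ⇒  p = 1/(1 + 0.8587) = 0.5380
Bv-54: 53.8%, Bv-56: 46.2%.

46.2%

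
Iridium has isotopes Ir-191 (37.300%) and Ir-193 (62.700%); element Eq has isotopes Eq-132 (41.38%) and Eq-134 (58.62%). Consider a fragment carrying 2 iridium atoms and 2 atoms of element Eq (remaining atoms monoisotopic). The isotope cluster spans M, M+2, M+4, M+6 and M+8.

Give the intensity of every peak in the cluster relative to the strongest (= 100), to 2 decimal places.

Iridium pattern (n=2): 0.139129 : 0.467742 : 0.393129
Element Eq pattern (n=2): 0.17123044 : 0.48513912 : 0.34363044
Convolve the two distributions (both contribute in 2-u steps):
  M: 0.139129×0.17123044 = 0.023823
  M+2: 0.139129×0.48513912 + 0.467742×0.17123044 = 0.147589
  M+4: 0.139129×0.34363044 + 0.467742×0.48513912 + 0.393129×0.17123044 = 0.342045
  M+6: 0.467742×0.34363044 + 0.393129×0.48513912 = 0.351453
  M+8: 0.393129×0.34363044 = 0.135091
Scale to base peak (0.351453) = 100: 6.78 : 41.99 : 97.32 : 100.00 : 38.44

6.78 : 41.99 : 97.32 : 100.00 : 38.44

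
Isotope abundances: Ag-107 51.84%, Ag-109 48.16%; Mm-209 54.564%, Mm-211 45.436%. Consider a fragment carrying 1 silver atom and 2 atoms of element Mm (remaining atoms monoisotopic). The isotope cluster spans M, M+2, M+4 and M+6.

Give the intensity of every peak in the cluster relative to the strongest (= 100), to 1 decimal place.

Silver pattern (n=1): 0.5184 : 0.4816
Element Mm pattern (n=2): 0.29772301 : 0.49583398 : 0.20644301
Convolve the two distributions (both contribute in 2-u steps):
  M: 0.5184×0.29772301 = 0.154340
  M+2: 0.5184×0.49583398 + 0.4816×0.29772301 = 0.400424
  M+4: 0.5184×0.20644301 + 0.4816×0.49583398 = 0.345814
  M+6: 0.4816×0.20644301 = 0.099423
Scale to base peak (0.400424) = 100: 38.5 : 100.0 : 86.4 : 24.8

38.5 : 100.0 : 86.4 : 24.8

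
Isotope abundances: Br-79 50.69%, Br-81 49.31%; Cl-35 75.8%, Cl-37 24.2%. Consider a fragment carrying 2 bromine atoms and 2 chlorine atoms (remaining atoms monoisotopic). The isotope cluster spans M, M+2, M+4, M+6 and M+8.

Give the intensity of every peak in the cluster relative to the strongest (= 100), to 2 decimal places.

38.70 : 100.00 : 88.64 : 31.06 : 3.73

Bromine pattern (n=2): 0.25694761 : 0.49990478 : 0.24314761
Chlorine pattern (n=2): 0.574564 : 0.366872 : 0.058564
Convolve the two distributions (both contribute in 2-u steps):
  M: 0.25694761×0.574564 = 0.147633
  M+2: 0.25694761×0.366872 + 0.49990478×0.574564 = 0.381494
  M+4: 0.25694761×0.058564 + 0.49990478×0.366872 + 0.24314761×0.574564 = 0.338153
  M+6: 0.49990478×0.058564 + 0.24314761×0.366872 = 0.118480
  M+8: 0.24314761×0.058564 = 0.014240
Scale to base peak (0.381494) = 100: 38.70 : 100.00 : 88.64 : 31.06 : 3.73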